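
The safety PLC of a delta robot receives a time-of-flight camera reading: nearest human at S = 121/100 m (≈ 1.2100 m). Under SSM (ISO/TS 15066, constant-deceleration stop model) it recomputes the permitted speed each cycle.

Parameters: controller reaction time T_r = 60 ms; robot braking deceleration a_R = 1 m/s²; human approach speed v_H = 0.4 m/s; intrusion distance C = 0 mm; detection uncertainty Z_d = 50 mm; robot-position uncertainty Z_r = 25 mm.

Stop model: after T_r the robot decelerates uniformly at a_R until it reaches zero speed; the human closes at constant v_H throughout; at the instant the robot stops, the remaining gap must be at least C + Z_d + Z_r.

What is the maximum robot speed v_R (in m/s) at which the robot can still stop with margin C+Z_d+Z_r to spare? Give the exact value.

v_R_max = 11/10 m/s = 1.1000 m/s

at the boundary: (1/2)·v² + (23/50)·v + (-1111/1000) = 0
  disc = (23/50)² − 4·(1/2)·(-1111/1000) = 1521/625 ; √disc = 39/25
  v_R = (−(23/50) + 39/25) / (2·(1/2)) = 11/10 m/s
check:
braking lasts T_s = (11/10)/1 = 1.1000 s
reaction-phase robot travel = 1.1000·0.0600 = 0.0660 m
robot covers 1.1000·1.1000 − ½·1.0000·1.1000² = 0.6050 m while stopping
human closes 0.4000·1.1600 = 0.4640 m
C+Z_d+Z_r = 0.0000+0.0500+0.0250 = 0.0750 m
sum ≈ 0.0660+0.6050+0.4640+0.0750 ≈ 1.2100 m = S ✓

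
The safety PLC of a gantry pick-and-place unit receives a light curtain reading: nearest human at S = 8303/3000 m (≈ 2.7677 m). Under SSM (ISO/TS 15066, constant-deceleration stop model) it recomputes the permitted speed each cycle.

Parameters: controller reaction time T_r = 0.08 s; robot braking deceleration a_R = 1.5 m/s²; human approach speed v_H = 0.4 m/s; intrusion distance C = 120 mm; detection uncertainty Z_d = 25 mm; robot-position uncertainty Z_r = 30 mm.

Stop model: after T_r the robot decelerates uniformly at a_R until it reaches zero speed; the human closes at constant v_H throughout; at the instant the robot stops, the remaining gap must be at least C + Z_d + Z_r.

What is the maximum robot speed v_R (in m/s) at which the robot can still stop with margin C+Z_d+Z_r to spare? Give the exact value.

v_R_max = 23/10 m/s = 2.3000 m/s

collect terms ⇒ (1/3)·v_R² + (26/75)·v_R + (-3841/1500) = 0
  disc = (26/75)² − 4·(1/3)·(-3841/1500) = 2209/625 ; √disc = 47/25
  v_R = (−(26/75) + 47/25) / (2·(1/3)) = 23/10 m/s
check:
braking lasts T_s = (23/10)/(3/2) = 1.5333 s
robot covers v_R·T_r = 2.3000·0.0800 = 0.1840 m before braking
robot under decel: 2.3000²/(2·1.5000) = 1.7633 m
person approaches 0.4000·(0.0800+1.5333) = 0.6453 m
margins: 0.1200+0.0250+0.0300 = 0.1750 m
sum ≈ 0.1840+1.7633+0.6453+0.1750 ≈ 2.7677 m = S ✓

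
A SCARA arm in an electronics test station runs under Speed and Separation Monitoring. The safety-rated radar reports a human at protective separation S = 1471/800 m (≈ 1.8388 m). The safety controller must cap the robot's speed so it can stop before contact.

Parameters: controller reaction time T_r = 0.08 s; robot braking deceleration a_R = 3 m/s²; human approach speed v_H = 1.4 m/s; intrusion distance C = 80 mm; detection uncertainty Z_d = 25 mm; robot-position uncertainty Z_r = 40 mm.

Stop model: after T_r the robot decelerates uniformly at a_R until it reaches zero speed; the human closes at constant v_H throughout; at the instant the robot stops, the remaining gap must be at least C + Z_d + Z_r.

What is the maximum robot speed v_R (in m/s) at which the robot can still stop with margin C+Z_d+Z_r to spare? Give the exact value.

at the boundary: (1/6)·v² + (41/75)·v + (-6327/4000) = 0
  disc = (41/75)² − 4·(1/6)·(-6327/4000) = 121801/90000 ; √disc = 349/300
  v_R = (−(41/75) + 349/300) / (2·(1/6)) = 37/20 m/s
check:
stop time T_s = (37/20)/3 = 0.6167 s
robot covers v_R·T_r = 1.8500·0.0800 = 0.1480 m before braking
robot covers 1.8500·0.6167 − ½·3.0000·0.6167² = 0.5704 m while stopping
person approaches 1.4000·(0.0800+0.6167) = 0.9753 m
residual clearance needed = 0.0800+0.0250+0.0400 = 0.1450 m
sum ≈ 0.1480+0.5704+0.9753+0.1450 ≈ 1.8388 m = S ✓

v_R_max = 37/20 m/s = 1.8500 m/s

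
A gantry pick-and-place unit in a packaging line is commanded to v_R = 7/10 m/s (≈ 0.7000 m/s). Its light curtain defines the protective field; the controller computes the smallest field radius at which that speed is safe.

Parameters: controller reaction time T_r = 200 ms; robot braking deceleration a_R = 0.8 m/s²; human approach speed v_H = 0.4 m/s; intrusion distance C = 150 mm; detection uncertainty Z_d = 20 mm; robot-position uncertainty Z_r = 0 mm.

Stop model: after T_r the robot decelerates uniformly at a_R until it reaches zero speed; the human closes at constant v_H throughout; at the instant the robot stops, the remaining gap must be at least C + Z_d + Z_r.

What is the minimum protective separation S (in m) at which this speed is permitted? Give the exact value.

T_s = v_R/a_R = (7/10)/(4/5) = 0.8750 s
reaction-phase robot travel = 0.7000·0.2000 = 0.1400 m
braking distance = 0.7000²/(2·0.8000) = 0.3063 m
human over T_r+T_s: 0.4000·(0.2000+0.8750) = 0.4300 m
residual clearance needed = 0.1500+0.0200+0.0000 = 0.1700 m
S_min ≈ 0.1400+0.3063+0.4300+0.1700  ⇒  S_min = 837/800 m

S_min = 837/800 m = 1.0462 m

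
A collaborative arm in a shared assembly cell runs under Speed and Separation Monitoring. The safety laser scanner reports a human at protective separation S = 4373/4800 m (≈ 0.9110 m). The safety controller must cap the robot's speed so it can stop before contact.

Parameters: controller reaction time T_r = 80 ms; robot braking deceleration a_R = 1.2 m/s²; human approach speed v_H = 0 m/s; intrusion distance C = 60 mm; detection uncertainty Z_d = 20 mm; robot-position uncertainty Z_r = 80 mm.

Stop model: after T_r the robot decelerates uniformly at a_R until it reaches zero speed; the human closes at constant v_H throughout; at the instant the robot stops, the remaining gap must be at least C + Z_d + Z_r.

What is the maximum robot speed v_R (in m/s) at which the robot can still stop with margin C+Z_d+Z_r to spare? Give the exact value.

quadratic (5/12)·v² + (2/25)·v + (-721/960) = 0
  disc = (2/25)² − 4·(5/12)·(-721/960) = 452929/360000 ; √disc = 673/600
  v_R = (−(2/25) + 673/600) / (2·(5/12)) = 5/4 m/s
check:
stop time T_s = (5/4)/(6/5) = 1.0417 s
robot covers v_R·T_r = 1.2500·0.0800 = 0.1000 m before braking
robot covers 1.2500·1.0417 − ½·1.2000·1.0417² = 0.6510 m while stopping
human over T_r+T_s: 0.0000·(0.0800+1.0417) = 0.0000 m
residual clearance needed = 0.0600+0.0200+0.0800 = 0.1600 m
sum ≈ 0.1000+0.6510+0.0000+0.1600 ≈ 0.9110 m = S ✓

v_R_max = 5/4 m/s = 1.2500 m/s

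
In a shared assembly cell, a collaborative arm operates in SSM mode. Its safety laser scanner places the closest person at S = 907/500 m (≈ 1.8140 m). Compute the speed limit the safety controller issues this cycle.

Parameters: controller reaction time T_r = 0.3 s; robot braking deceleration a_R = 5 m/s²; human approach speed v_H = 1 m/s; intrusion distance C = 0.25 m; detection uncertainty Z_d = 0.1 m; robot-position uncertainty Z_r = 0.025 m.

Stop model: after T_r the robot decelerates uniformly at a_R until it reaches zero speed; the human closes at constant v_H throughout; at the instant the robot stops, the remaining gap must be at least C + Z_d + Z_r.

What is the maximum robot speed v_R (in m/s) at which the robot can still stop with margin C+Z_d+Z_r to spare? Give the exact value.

at the boundary: (1/10)·v² + (1/2)·v + (-1139/1000) = 0
  disc = (1/2)² − 4·(1/10)·(-1139/1000) = 441/625 ; √disc = 21/25
  v_R = (−(1/2) + 21/25) / (2·(1/10)) = 17/10 m/s
check:
braking lasts T_s = (17/10)/5 = 0.3400 s
robot in T_r: 1.7000·0.3000 = 0.5100 m
robot covers 1.7000·0.3400 − ½·5.0000·0.3400² = 0.2890 m while stopping
person approaches 1.0000·(0.3000+0.3400) = 0.6400 m
residual clearance needed = 0.2500+0.1000+0.0250 = 0.3750 m
sum ≈ 0.5100+0.2890+0.6400+0.3750 ≈ 1.8140 m = S ✓

v_R_max = 17/10 m/s = 1.7000 m/s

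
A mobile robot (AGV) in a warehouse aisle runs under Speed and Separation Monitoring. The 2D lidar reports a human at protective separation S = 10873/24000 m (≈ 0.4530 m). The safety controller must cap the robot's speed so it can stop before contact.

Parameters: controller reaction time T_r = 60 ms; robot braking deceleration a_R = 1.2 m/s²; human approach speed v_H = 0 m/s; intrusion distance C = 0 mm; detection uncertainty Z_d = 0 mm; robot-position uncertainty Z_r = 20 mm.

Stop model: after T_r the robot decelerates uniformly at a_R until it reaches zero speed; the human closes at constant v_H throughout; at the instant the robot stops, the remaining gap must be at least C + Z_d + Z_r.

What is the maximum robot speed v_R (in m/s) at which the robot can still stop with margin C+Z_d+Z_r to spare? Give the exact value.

collect terms ⇒ (5/12)·v_R² + (3/50)·v_R + (-10393/24000) = 0
  disc = (3/50)² − 4·(5/12)·(-10393/24000) = 261121/360000 ; √disc = 511/600
  v_R = (−(3/50) + 511/600) / (2·(5/12)) = 19/20 m/s
check:
T_s = v_R/a_R = (19/20)/(6/5) = 0.7917 s
reaction-phase robot travel = 0.9500·0.0600 = 0.0570 m
robot under decel: 0.9500²/(2·1.2000) = 0.3760 m
person approaches 0.0000·(0.0600+0.7917) = 0.0000 m
margins: 0.0000+0.0000+0.0200 = 0.0200 m
sum ≈ 0.0570+0.3760+0.0000+0.0200 ≈ 0.4530 m = S ✓

v_R_max = 19/20 m/s = 0.9500 m/s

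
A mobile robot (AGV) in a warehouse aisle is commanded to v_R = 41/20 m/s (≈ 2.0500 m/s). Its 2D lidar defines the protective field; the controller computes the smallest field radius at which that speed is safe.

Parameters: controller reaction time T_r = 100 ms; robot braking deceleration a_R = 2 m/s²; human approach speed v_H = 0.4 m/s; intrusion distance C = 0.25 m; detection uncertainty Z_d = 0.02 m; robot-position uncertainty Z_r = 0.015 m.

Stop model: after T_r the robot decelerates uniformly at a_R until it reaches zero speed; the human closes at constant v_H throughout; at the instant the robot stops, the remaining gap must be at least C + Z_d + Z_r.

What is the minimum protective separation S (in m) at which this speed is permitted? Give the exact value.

S_min = 637/320 m = 1.9906 m

braking lasts T_s = (41/20)/2 = 1.0250 s
reaction-phase robot travel = 2.0500·0.1000 = 0.2050 m
robot under decel: 2.0500²/(2·2.0000) = 1.0506 m
human closes 0.4000·1.1250 = 0.4500 m
margins: 0.2500+0.0200+0.0150 = 0.2850 m
S_min ≈ 0.2050+1.0506+0.4500+0.2850  ⇒  S_min = 637/320 m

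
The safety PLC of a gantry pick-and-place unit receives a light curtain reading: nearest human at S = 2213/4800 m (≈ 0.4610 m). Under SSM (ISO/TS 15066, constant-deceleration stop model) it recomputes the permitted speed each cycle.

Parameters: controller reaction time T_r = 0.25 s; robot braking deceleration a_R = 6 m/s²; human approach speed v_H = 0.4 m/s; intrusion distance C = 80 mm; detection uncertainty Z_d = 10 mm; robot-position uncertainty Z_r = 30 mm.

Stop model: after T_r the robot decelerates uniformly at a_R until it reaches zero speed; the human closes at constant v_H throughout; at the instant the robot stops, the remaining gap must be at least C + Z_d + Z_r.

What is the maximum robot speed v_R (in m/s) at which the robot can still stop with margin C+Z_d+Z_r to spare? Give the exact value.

v_R_max = 13/20 m/s = 0.6500 m/s

at the boundary: (1/12)·v² + (19/60)·v + (-1157/4800) = 0
  disc = (19/60)² − 4·(1/12)·(-1157/4800) = 289/1600 ; √disc = 17/40
  v_R = (−(19/60) + 17/40) / (2·(1/12)) = 13/20 m/s
check:
stop time T_s = (13/20)/6 = 0.1083 s
robot in T_r: 0.6500·0.2500 = 0.1625 m
robot covers 0.6500·0.1083 − ½·6.0000·0.1083² = 0.0352 m while stopping
human over T_r+T_s: 0.4000·(0.2500+0.1083) = 0.1433 m
margins: 0.0800+0.0100+0.0300 = 0.1200 m
sum ≈ 0.1625+0.0352+0.1433+0.1200 ≈ 0.4610 m = S ✓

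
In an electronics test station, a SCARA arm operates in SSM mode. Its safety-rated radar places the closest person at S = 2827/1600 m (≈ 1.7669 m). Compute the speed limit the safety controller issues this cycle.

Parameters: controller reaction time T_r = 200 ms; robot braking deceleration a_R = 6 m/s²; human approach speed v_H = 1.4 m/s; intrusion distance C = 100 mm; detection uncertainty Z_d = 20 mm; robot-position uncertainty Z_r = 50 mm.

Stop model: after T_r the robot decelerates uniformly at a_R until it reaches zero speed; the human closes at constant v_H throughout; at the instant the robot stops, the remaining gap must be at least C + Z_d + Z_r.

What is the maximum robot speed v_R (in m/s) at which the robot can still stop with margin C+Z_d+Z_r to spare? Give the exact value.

v_R_max = 43/20 m/s = 2.1500 m/s

quadratic (1/12)·v² + (13/30)·v + (-2107/1600) = 0
  disc = (13/30)² − 4·(1/12)·(-2107/1600) = 361/576 ; √disc = 19/24
  v_R = (−(13/30) + 19/24) / (2·(1/12)) = 43/20 m/s
check:
braking lasts T_s = (43/20)/6 = 0.3583 s
robot covers v_R·T_r = 2.1500·0.2000 = 0.4300 m before braking
braking distance = 2.1500²/(2·6.0000) = 0.3852 m
human over T_r+T_s: 1.4000·(0.2000+0.3583) = 0.7817 m
C+Z_d+Z_r = 0.1000+0.0200+0.0500 = 0.1700 m
sum ≈ 0.4300+0.3852+0.7817+0.1700 ≈ 1.7669 m = S ✓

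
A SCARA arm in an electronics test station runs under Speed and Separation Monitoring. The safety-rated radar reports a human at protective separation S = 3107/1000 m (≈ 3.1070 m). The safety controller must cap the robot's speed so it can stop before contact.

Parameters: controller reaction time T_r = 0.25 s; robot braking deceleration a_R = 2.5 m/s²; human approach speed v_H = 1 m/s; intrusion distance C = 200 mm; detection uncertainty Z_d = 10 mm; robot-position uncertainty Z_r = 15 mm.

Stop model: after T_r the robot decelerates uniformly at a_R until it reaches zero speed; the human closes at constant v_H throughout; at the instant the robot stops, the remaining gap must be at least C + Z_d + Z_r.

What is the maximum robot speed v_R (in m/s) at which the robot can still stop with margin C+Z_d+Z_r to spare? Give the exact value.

v_R_max = 47/20 m/s = 2.3500 m/s

quadratic (1/5)·v² + (13/20)·v + (-329/125) = 0
  disc = (13/20)² − 4·(1/5)·(-329/125) = 25281/10000 ; √disc = 159/100
  v_R = (−(13/20) + 159/100) / (2·(1/5)) = 47/20 m/s
check:
stop time T_s = (47/20)/(5/2) = 0.9400 s
robot covers v_R·T_r = 2.3500·0.2500 = 0.5875 m before braking
braking distance = 2.3500²/(2·2.5000) = 1.1045 m
human closes 1.0000·1.1900 = 1.1900 m
residual clearance needed = 0.2000+0.0100+0.0150 = 0.2250 m
sum ≈ 0.5875+1.1045+1.1900+0.2250 ≈ 3.1070 m = S ✓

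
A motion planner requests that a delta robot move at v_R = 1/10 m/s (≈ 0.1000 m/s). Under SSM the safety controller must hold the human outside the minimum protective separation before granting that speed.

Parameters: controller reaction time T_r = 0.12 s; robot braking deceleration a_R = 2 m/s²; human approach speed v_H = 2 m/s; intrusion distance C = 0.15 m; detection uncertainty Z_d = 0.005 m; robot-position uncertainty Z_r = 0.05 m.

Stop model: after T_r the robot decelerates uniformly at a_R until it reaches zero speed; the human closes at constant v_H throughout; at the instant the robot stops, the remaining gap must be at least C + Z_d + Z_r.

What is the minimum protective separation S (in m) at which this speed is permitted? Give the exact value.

T_s = v_R/a_R = (1/10)/2 = 0.0500 s
reaction-phase robot travel = 0.1000·0.1200 = 0.0120 m
robot under decel: 0.1000²/(2·2.0000) = 0.0025 m
person approaches 2.0000·(0.1200+0.0500) = 0.3400 m
C+Z_d+Z_r = 0.1500+0.0050+0.0500 = 0.2050 m
S_min ≈ 0.0120+0.0025+0.3400+0.2050  ⇒  S_min = 1119/2000 m

S_min = 1119/2000 m = 0.5595 m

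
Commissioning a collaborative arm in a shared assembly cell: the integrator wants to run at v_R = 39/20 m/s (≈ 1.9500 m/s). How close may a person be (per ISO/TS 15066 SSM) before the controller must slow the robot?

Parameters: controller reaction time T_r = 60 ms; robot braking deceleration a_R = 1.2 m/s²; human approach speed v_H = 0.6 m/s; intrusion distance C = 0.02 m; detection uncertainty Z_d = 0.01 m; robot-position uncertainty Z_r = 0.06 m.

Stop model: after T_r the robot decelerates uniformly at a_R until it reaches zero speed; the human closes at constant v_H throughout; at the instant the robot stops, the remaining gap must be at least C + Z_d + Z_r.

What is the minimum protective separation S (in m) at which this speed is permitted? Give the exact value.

S_min = 22419/8000 m = 2.8024 m

stop time T_s = (39/20)/(6/5) = 1.6250 s
robot in T_r: 1.9500·0.0600 = 0.1170 m
braking distance = 1.9500²/(2·1.2000) = 1.5844 m
human over T_r+T_s: 0.6000·(0.0600+1.6250) = 1.0110 m
residual clearance needed = 0.0200+0.0100+0.0600 = 0.0900 m
S_min ≈ 0.1170+1.5844+1.0110+0.0900  ⇒  S_min = 22419/8000 m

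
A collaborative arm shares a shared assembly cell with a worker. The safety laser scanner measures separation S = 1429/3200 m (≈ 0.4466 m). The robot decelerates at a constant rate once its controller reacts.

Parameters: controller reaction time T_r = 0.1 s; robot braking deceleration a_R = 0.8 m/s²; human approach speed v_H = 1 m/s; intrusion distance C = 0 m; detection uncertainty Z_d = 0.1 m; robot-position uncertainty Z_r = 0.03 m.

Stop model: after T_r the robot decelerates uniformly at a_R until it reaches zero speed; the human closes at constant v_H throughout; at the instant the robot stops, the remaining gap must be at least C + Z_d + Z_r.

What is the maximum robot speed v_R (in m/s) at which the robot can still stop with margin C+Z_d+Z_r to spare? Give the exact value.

at the boundary: (5/8)·v² + (27/20)·v + (-693/3200) = 0
  disc = (27/20)² − 4·(5/8)·(-693/3200) = 15129/6400 ; √disc = 123/80
  v_R = (−(27/20) + 123/80) / (2·(5/8)) = 3/20 m/s
check:
T_s = v_R/a_R = (3/20)/(4/5) = 0.1875 s
robot covers v_R·T_r = 0.1500·0.1000 = 0.0150 m before braking
robot under decel: 0.1500²/(2·0.8000) = 0.0141 m
human over T_r+T_s: 1.0000·(0.1000+0.1875) = 0.2875 m
residual clearance needed = 0.0000+0.1000+0.0300 = 0.1300 m
sum ≈ 0.0150+0.0141+0.2875+0.1300 ≈ 0.4466 m = S ✓

v_R_max = 3/20 m/s = 0.1500 m/s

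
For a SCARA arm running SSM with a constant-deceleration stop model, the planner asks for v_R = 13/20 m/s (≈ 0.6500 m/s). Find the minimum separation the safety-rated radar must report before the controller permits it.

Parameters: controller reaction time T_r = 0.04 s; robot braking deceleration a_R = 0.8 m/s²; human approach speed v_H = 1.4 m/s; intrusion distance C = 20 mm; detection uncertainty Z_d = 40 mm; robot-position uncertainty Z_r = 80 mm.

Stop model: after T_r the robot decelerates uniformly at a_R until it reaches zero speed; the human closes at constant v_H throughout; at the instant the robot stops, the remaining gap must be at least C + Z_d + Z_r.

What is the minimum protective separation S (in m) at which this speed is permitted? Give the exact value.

S_min = 25977/16000 m = 1.6236 m

stop time T_s = (13/20)/(4/5) = 0.8125 s
reaction-phase robot travel = 0.6500·0.0400 = 0.0260 m
robot covers 0.6500·0.8125 − ½·0.8000·0.8125² = 0.2641 m while stopping
human over T_r+T_s: 1.4000·(0.0400+0.8125) = 1.1935 m
C+Z_d+Z_r = 0.0200+0.0400+0.0800 = 0.1400 m
S_min ≈ 0.0260+0.2641+1.1935+0.1400  ⇒  S_min = 25977/16000 m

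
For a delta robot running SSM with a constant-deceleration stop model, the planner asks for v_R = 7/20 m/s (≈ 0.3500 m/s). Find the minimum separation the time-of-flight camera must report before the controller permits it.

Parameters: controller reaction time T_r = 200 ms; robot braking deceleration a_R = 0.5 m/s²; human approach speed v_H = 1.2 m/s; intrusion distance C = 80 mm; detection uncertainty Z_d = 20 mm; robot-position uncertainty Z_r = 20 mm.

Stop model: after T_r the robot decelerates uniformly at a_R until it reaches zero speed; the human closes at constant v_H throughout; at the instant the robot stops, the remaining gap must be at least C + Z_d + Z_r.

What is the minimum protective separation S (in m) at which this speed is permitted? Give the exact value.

stop time T_s = (7/20)/(1/2) = 0.7000 s
robot in T_r: 0.3500·0.2000 = 0.0700 m
robot covers 0.3500·0.7000 − ½·0.5000·0.7000² = 0.1225 m while stopping
person approaches 1.2000·(0.2000+0.7000) = 1.0800 m
residual clearance needed = 0.0800+0.0200+0.0200 = 0.1200 m
S_min ≈ 0.0700+0.1225+1.0800+0.1200  ⇒  S_min = 557/400 m

S_min = 557/400 m = 1.3925 m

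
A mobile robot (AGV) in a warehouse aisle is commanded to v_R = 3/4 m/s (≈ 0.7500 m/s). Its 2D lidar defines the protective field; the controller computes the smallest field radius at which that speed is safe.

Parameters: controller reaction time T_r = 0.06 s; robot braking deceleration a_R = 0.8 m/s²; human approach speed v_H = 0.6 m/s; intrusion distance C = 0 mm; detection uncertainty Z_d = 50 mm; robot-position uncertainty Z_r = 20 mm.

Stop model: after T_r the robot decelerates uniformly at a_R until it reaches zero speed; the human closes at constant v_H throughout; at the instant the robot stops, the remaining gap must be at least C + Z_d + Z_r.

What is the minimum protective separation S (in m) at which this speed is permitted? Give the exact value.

S_min = 17041/16000 m = 1.0651 m

T_s = v_R/a_R = (3/4)/(4/5) = 0.9375 s
robot covers v_R·T_r = 0.7500·0.0600 = 0.0450 m before braking
robot covers 0.7500·0.9375 − ½·0.8000·0.9375² = 0.3516 m while stopping
human closes 0.6000·0.9975 = 0.5985 m
residual clearance needed = 0.0000+0.0500+0.0200 = 0.0700 m
S_min ≈ 0.0450+0.3516+0.5985+0.0700  ⇒  S_min = 17041/16000 m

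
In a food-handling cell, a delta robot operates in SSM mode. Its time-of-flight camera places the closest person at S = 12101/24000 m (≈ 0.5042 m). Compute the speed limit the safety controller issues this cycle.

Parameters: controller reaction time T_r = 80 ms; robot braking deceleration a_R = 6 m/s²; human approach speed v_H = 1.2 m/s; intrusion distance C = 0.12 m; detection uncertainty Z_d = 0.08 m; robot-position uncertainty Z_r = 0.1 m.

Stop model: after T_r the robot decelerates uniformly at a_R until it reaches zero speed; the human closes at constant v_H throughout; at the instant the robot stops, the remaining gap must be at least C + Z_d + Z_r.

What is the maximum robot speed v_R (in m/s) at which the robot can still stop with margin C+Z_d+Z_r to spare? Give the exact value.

v_R_max = 7/20 m/s = 0.3500 m/s

quadratic (1/12)·v² + (7/25)·v + (-2597/24000) = 0
  disc = (7/25)² − 4·(1/12)·(-2597/24000) = 41209/360000 ; √disc = 203/600
  v_R = (−(7/25) + 203/600) / (2·(1/12)) = 7/20 m/s
check:
braking lasts T_s = (7/20)/6 = 0.0583 s
robot covers v_R·T_r = 0.3500·0.0800 = 0.0280 m before braking
robot under decel: 0.3500²/(2·6.0000) = 0.0102 m
human closes 1.2000·0.1383 = 0.1660 m
margins: 0.1200+0.0800+0.1000 = 0.3000 m
sum ≈ 0.0280+0.0102+0.1660+0.3000 ≈ 0.5042 m = S ✓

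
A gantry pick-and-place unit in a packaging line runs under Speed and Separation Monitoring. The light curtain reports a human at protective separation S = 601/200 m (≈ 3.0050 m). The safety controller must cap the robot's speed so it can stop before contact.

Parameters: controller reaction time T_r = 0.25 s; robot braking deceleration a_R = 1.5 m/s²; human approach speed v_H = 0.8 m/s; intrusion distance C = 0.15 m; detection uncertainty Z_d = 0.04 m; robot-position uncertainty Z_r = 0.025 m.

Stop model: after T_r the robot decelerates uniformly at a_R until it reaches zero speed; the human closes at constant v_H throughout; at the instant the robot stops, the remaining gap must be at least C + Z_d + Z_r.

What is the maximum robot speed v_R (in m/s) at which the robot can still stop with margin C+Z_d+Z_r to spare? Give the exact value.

at the boundary: (1/3)·v² + (47/60)·v + (-259/100) = 0
  disc = (47/60)² − 4·(1/3)·(-259/100) = 14641/3600 ; √disc = 121/60
  v_R = (−(47/60) + 121/60) / (2·(1/3)) = 37/20 m/s
check:
stop time T_s = (37/20)/(3/2) = 1.2333 s
reaction-phase robot travel = 1.8500·0.2500 = 0.4625 m
robot covers 1.8500·1.2333 − ½·1.5000·1.2333² = 1.1408 m while stopping
human over T_r+T_s: 0.8000·(0.2500+1.2333) = 1.1867 m
C+Z_d+Z_r = 0.1500+0.0400+0.0250 = 0.2150 m
sum ≈ 0.4625+1.1408+1.1867+0.2150 ≈ 3.0050 m = S ✓

v_R_max = 37/20 m/s = 1.8500 m/s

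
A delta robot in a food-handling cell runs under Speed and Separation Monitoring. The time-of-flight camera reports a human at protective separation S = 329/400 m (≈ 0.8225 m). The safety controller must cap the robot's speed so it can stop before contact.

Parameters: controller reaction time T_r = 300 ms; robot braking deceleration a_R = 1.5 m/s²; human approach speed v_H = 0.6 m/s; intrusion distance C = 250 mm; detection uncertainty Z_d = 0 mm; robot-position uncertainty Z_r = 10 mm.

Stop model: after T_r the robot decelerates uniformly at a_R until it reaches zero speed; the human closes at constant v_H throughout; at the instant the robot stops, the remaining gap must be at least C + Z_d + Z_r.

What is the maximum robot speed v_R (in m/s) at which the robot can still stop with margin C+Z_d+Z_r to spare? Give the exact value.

v_R_max = 9/20 m/s = 0.4500 m/s

quadratic (1/3)·v² + (7/10)·v + (-153/400) = 0
  disc = (7/10)² − 4·(1/3)·(-153/400) = 1 ; √disc = 1
  v_R = (−(7/10) + 1) / (2·(1/3)) = 9/20 m/s
check:
stop time T_s = (9/20)/(3/2) = 0.3000 s
reaction-phase robot travel = 0.4500·0.3000 = 0.1350 m
robot under decel: 0.4500²/(2·1.5000) = 0.0675 m
person approaches 0.6000·(0.3000+0.3000) = 0.3600 m
residual clearance needed = 0.2500+0.0000+0.0100 = 0.2600 m
sum ≈ 0.1350+0.0675+0.3600+0.2600 ≈ 0.8225 m = S ✓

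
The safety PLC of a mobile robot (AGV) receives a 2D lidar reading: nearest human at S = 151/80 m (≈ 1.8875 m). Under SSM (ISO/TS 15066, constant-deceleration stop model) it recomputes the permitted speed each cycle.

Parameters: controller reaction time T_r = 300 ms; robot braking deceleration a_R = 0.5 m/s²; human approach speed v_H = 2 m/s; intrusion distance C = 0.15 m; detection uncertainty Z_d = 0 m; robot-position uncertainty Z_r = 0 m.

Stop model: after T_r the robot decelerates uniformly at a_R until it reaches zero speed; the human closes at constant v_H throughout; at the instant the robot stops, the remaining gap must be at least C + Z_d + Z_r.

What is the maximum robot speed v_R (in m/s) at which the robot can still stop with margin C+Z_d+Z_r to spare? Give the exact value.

collect terms ⇒ (1)·v_R² + (43/10)·v_R + (-91/80) = 0
  disc = (43/10)² − 4·(1)·(-91/80) = 576/25 ; √disc = 24/5
  v_R = (−(43/10) + 24/5) / (2·(1)) = 1/4 m/s
check:
T_s = v_R/a_R = (1/4)/(1/2) = 0.5000 s
robot in T_r: 0.2500·0.3000 = 0.0750 m
braking distance = 0.2500²/(2·0.5000) = 0.0625 m
human over T_r+T_s: 2.0000·(0.3000+0.5000) = 1.6000 m
C+Z_d+Z_r = 0.1500+0.0000+0.0000 = 0.1500 m
sum ≈ 0.0750+0.0625+1.6000+0.1500 ≈ 1.8875 m = S ✓

v_R_max = 1/4 m/s = 0.2500 m/s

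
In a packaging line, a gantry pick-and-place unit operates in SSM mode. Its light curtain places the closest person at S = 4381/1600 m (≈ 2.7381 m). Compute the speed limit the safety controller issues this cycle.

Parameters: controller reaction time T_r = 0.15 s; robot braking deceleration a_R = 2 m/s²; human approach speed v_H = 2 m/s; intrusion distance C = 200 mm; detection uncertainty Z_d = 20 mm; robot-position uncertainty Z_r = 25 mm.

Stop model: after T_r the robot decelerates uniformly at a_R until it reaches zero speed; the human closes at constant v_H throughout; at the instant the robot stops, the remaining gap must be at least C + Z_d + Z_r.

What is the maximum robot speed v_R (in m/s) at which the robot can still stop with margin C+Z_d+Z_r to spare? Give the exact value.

at the boundary: (1/4)·v² + (23/20)·v + (-3509/1600) = 0
  disc = (23/20)² − 4·(1/4)·(-3509/1600) = 225/64 ; √disc = 15/8
  v_R = (−(23/20) + 15/8) / (2·(1/4)) = 29/20 m/s
check:
T_s = v_R/a_R = (29/20)/2 = 0.7250 s
robot in T_r: 1.4500·0.1500 = 0.2175 m
robot under decel: 1.4500²/(2·2.0000) = 0.5256 m
human over T_r+T_s: 2.0000·(0.1500+0.7250) = 1.7500 m
margins: 0.2000+0.0200+0.0250 = 0.2450 m
sum ≈ 0.2175+0.5256+1.7500+0.2450 ≈ 2.7381 m = S ✓

v_R_max = 29/20 m/s = 1.4500 m/s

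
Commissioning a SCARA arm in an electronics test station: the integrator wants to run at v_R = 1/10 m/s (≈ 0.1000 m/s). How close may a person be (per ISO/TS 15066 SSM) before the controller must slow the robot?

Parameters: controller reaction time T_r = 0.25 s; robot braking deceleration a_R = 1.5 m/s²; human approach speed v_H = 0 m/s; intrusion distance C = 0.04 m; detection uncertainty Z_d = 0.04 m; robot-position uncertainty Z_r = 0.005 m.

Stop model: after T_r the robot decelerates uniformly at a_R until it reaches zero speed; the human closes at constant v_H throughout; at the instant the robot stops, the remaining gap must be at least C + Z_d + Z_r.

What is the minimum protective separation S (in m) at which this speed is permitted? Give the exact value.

S_min = 17/150 m = 0.1133 m

braking lasts T_s = (1/10)/(3/2) = 0.0667 s
robot covers v_R·T_r = 0.1000·0.2500 = 0.0250 m before braking
robot under decel: 0.1000²/(2·1.5000) = 0.0033 m
person approaches 0.0000·(0.2500+0.0667) = 0.0000 m
residual clearance needed = 0.0400+0.0400+0.0050 = 0.0850 m
S_min ≈ 0.0250+0.0033+0.0000+0.0850  ⇒  S_min = 17/150 m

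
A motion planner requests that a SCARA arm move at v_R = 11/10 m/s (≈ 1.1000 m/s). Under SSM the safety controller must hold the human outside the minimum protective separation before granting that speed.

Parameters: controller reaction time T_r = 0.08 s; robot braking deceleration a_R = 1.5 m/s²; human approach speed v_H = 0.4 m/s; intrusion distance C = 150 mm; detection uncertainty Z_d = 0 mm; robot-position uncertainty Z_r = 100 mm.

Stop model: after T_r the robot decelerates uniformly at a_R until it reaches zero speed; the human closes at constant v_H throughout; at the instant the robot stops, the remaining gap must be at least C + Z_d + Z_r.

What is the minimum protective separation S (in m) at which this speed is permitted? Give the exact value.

stop time T_s = (11/10)/(3/2) = 0.7333 s
reaction-phase robot travel = 1.1000·0.0800 = 0.0880 m
robot under decel: 1.1000²/(2·1.5000) = 0.4033 m
human closes 0.4000·0.8133 = 0.3253 m
residual clearance needed = 0.1500+0.0000+0.1000 = 0.2500 m
S_min ≈ 0.0880+0.4033+0.3253+0.2500  ⇒  S_min = 16/15 m

S_min = 16/15 m = 1.0667 m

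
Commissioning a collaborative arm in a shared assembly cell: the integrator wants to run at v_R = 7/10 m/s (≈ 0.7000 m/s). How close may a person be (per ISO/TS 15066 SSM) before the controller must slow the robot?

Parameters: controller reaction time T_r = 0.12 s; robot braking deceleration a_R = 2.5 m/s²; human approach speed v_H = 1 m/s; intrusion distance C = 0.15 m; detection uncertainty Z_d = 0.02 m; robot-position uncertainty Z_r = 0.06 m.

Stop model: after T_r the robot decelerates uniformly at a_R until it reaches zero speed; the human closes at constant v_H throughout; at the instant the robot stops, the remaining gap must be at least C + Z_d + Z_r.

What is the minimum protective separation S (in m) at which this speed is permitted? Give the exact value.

S_min = 203/250 m = 0.8120 m

stop time T_s = (7/10)/(5/2) = 0.2800 s
robot in T_r: 0.7000·0.1200 = 0.0840 m
robot under decel: 0.7000²/(2·2.5000) = 0.0980 m
human closes 1.0000·0.4000 = 0.4000 m
residual clearance needed = 0.1500+0.0200+0.0600 = 0.2300 m
S_min ≈ 0.0840+0.0980+0.4000+0.2300  ⇒  S_min = 203/250 m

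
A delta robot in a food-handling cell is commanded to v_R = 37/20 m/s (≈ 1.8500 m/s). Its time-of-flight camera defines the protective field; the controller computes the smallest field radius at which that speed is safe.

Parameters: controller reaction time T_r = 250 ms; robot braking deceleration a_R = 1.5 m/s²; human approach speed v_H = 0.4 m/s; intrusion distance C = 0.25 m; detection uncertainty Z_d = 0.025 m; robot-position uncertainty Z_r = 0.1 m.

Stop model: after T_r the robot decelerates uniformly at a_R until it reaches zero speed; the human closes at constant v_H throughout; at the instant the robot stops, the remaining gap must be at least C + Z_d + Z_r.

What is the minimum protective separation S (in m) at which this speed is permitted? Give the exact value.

stop time T_s = (37/20)/(3/2) = 1.2333 s
reaction-phase robot travel = 1.8500·0.2500 = 0.4625 m
robot under decel: 1.8500²/(2·1.5000) = 1.1408 m
human closes 0.4000·1.4833 = 0.5933 m
C+Z_d+Z_r = 0.2500+0.0250+0.1000 = 0.3750 m
S_min ≈ 0.4625+1.1408+0.5933+0.3750  ⇒  S_min = 1543/600 m

S_min = 1543/600 m = 2.5717 m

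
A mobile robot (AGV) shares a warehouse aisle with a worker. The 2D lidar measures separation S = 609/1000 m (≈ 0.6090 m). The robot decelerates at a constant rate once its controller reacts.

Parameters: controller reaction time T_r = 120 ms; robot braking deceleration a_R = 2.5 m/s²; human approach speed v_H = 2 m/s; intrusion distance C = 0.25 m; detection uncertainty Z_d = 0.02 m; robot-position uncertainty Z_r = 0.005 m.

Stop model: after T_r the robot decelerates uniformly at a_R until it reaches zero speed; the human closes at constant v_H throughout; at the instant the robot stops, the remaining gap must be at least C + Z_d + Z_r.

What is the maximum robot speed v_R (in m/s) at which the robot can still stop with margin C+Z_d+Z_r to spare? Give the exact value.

collect terms ⇒ (1/5)·v_R² + (23/25)·v_R + (-47/500) = 0
  disc = (23/25)² − 4·(1/5)·(-47/500) = 576/625 ; √disc = 24/25
  v_R = (−(23/25) + 24/25) / (2·(1/5)) = 1/10 m/s
check:
braking lasts T_s = (1/10)/(5/2) = 0.0400 s
reaction-phase robot travel = 0.1000·0.1200 = 0.0120 m
robot covers 0.1000·0.0400 − ½·2.5000·0.0400² = 0.0020 m while stopping
human closes 2.0000·0.1600 = 0.3200 m
C+Z_d+Z_r = 0.2500+0.0200+0.0050 = 0.2750 m
sum ≈ 0.0120+0.0020+0.3200+0.2750 ≈ 0.6090 m = S ✓

v_R_max = 1/10 m/s = 0.1000 m/s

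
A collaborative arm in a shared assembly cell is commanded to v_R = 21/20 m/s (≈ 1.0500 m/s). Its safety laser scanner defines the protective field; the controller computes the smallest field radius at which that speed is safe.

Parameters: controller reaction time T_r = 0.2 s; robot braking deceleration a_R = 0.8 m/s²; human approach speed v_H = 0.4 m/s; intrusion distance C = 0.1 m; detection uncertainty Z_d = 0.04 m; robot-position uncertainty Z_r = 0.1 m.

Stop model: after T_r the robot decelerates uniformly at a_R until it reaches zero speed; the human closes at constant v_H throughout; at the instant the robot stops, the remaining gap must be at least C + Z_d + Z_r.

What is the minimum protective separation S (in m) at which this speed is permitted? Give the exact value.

stop time T_s = (21/20)/(4/5) = 1.3125 s
robot in T_r: 1.0500·0.2000 = 0.2100 m
robot covers 1.0500·1.3125 − ½·0.8000·1.3125² = 0.6891 m while stopping
human over T_r+T_s: 0.4000·(0.2000+1.3125) = 0.6050 m
residual clearance needed = 0.1000+0.0400+0.1000 = 0.2400 m
S_min ≈ 0.2100+0.6891+0.6050+0.2400  ⇒  S_min = 5581/3200 m

S_min = 5581/3200 m = 1.7441 m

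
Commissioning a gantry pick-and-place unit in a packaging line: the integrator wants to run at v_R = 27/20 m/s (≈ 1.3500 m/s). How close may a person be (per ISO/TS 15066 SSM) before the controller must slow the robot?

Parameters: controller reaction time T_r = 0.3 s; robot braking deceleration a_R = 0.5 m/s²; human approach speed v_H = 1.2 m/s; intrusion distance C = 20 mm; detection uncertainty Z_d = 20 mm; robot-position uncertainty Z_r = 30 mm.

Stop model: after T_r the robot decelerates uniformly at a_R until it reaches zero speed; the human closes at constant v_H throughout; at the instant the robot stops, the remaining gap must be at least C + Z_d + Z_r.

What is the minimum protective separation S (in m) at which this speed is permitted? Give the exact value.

braking lasts T_s = (27/20)/(1/2) = 2.7000 s
robot covers v_R·T_r = 1.3500·0.3000 = 0.4050 m before braking
robot under decel: 1.3500²/(2·0.5000) = 1.8225 m
human closes 1.2000·3.0000 = 3.6000 m
margins: 0.0200+0.0200+0.0300 = 0.0700 m
S_min ≈ 0.4050+1.8225+3.6000+0.0700  ⇒  S_min = 2359/400 m

S_min = 2359/400 m = 5.8975 m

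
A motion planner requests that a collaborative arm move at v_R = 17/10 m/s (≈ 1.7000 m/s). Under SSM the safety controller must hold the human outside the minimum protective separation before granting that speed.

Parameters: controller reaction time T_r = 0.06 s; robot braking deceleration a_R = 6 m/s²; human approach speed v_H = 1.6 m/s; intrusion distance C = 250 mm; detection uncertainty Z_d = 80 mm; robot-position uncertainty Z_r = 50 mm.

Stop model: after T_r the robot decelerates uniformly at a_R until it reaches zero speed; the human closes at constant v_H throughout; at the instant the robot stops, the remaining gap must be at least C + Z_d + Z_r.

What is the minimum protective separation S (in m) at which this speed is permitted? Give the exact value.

T_s = v_R/a_R = (17/10)/6 = 0.2833 s
reaction-phase robot travel = 1.7000·0.0600 = 0.1020 m
robot covers 1.7000·0.2833 − ½·6.0000·0.2833² = 0.2408 m while stopping
human closes 1.6000·0.3433 = 0.5493 m
C+Z_d+Z_r = 0.2500+0.0800+0.0500 = 0.3800 m
S_min ≈ 0.1020+0.2408+0.5493+0.3800  ⇒  S_min = 7633/6000 m

S_min = 7633/6000 m = 1.2722 m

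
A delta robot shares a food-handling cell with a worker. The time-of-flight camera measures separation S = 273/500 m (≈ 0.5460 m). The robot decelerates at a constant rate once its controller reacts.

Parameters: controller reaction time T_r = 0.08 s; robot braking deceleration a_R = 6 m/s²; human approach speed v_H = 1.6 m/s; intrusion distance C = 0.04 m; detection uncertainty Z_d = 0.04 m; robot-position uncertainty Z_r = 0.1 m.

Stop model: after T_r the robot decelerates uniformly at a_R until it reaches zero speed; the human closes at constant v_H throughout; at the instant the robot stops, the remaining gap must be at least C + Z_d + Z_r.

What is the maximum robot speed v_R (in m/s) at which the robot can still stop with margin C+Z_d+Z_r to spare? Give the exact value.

v_R_max = 3/5 m/s = 0.6000 m/s

collect terms ⇒ (1/12)·v_R² + (26/75)·v_R + (-119/500) = 0
  disc = (26/75)² − 4·(1/12)·(-119/500) = 4489/22500 ; √disc = 67/150
  v_R = (−(26/75) + 67/150) / (2·(1/12)) = 3/5 m/s
check:
T_s = v_R/a_R = (3/5)/6 = 0.1000 s
robot in T_r: 0.6000·0.0800 = 0.0480 m
robot under decel: 0.6000²/(2·6.0000) = 0.0300 m
human closes 1.6000·0.1800 = 0.2880 m
margins: 0.0400+0.0400+0.1000 = 0.1800 m
sum ≈ 0.0480+0.0300+0.2880+0.1800 ≈ 0.5460 m = S ✓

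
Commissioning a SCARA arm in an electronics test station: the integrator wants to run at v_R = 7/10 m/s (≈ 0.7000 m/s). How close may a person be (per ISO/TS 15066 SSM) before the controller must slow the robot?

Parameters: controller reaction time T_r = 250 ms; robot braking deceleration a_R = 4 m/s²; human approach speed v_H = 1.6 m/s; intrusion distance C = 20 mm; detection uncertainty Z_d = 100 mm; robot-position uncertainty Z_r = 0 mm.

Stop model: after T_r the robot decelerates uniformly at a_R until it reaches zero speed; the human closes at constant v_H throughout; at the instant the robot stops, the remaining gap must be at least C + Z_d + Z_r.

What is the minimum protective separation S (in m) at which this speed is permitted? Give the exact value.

T_s = v_R/a_R = (7/10)/4 = 0.1750 s
robot covers v_R·T_r = 0.7000·0.2500 = 0.1750 m before braking
robot under decel: 0.7000²/(2·4.0000) = 0.0612 m
human closes 1.6000·0.4250 = 0.6800 m
margins: 0.0200+0.1000+0.0000 = 0.1200 m
S_min ≈ 0.1750+0.0612+0.6800+0.1200  ⇒  S_min = 829/800 m

S_min = 829/800 m = 1.0362 m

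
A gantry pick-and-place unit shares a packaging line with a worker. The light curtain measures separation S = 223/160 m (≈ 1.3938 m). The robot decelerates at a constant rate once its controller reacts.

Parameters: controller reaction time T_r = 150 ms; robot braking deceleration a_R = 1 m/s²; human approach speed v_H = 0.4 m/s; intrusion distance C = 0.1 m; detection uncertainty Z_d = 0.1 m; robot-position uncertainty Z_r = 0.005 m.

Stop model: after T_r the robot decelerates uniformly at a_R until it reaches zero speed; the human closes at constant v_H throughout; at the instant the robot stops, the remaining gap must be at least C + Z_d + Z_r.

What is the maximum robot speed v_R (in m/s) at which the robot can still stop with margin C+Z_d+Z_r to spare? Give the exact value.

v_R_max = 21/20 m/s = 1.0500 m/s

at the boundary: (1/2)·v² + (11/20)·v + (-903/800) = 0
  disc = (11/20)² − 4·(1/2)·(-903/800) = 64/25 ; √disc = 8/5
  v_R = (−(11/20) + 8/5) / (2·(1/2)) = 21/20 m/s
check:
T_s = v_R/a_R = (21/20)/1 = 1.0500 s
robot covers v_R·T_r = 1.0500·0.1500 = 0.1575 m before braking
robot covers 1.0500·1.0500 − ½·1.0000·1.0500² = 0.5513 m while stopping
person approaches 0.4000·(0.1500+1.0500) = 0.4800 m
margins: 0.1000+0.1000+0.0050 = 0.2050 m
sum ≈ 0.1575+0.5513+0.4800+0.2050 ≈ 1.3938 m = S ✓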